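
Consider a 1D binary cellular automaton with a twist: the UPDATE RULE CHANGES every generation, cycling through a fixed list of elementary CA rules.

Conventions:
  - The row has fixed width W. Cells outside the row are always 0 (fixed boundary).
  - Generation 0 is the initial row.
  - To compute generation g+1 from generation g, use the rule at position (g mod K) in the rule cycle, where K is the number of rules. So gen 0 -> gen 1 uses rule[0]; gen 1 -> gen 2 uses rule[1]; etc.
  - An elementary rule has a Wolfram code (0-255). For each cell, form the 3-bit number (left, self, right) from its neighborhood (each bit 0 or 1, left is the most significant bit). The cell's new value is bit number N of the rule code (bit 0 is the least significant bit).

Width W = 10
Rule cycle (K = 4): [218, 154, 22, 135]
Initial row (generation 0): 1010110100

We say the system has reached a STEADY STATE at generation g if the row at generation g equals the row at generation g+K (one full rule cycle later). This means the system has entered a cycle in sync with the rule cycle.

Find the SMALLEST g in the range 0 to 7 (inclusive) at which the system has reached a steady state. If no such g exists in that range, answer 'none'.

Gen 0: 1010110100
Gen 1 (rule 218): 0000110010
Gen 2 (rule 154): 0001101101
Gen 3 (rule 22): 0010000001
Gen 4 (rule 135): 1110111111
Gen 5 (rule 218): 1110111111
Gen 6 (rule 154): 1100111110
Gen 7 (rule 22): 0011000001
Gen 8 (rule 135): 1100011111
Gen 9 (rule 218): 1110111111
Gen 10 (rule 154): 1100111110
Gen 11 (rule 22): 0011000001

Answer: 5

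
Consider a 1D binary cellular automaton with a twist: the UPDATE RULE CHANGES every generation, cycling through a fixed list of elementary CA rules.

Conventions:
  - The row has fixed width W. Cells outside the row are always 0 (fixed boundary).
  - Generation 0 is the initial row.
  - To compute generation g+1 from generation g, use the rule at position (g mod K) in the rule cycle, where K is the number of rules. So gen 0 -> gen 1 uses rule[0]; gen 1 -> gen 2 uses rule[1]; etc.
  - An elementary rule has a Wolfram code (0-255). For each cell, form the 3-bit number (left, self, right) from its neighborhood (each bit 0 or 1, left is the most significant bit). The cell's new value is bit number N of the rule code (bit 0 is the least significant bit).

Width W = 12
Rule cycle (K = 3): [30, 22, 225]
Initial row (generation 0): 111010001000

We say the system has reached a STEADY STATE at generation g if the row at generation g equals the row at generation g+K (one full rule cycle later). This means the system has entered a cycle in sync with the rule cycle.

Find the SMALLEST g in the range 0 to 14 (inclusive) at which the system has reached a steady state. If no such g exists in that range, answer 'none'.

Gen 0: 111010001000
Gen 1 (rule 30): 100011011100
Gen 2 (rule 22): 110100000010
Gen 3 (rule 225): 011001111000
Gen 4 (rule 30): 110111000100
Gen 5 (rule 22): 000000101110
Gen 6 (rule 225): 111110010110
Gen 7 (rule 30): 100001110101
Gen 8 (rule 22): 110010000101
Gen 9 (rule 225): 010000110010
Gen 10 (rule 30): 111001101111
Gen 11 (rule 22): 000110000000
Gen 12 (rule 225): 110010111111
Gen 13 (rule 30): 101110100000
Gen 14 (rule 22): 100000110000
Gen 15 (rule 225): 001110010111
Gen 16 (rule 30): 011001110100
Gen 17 (rule 22): 100110000110

Answer: none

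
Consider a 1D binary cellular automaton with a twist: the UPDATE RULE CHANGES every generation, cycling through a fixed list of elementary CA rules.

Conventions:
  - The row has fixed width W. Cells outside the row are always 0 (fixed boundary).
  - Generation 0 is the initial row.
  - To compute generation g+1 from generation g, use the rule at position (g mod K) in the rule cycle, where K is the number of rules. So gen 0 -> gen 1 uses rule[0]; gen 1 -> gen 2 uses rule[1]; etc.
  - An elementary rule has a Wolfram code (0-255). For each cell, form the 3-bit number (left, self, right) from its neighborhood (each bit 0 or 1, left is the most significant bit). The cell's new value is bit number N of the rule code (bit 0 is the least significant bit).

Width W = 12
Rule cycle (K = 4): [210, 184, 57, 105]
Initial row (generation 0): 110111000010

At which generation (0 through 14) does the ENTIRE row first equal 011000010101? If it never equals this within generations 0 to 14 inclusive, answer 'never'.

Gen 0: 110111000010
Gen 1 (rule 210): 010011100101
Gen 2 (rule 184): 001011010010
Gen 3 (rule 57): 100110101001
Gen 4 (rule 105): 000111010000
Gen 5 (rule 210): 001011001000
Gen 6 (rule 184): 000110100100
Gen 7 (rule 57): 110101010011
Gen 8 (rule 105): 111010100011
Gen 9 (rule 210): 011000010101
Gen 10 (rule 184): 010100001010
Gen 11 (rule 57): 001011100101
Gen 12 (rule 105): 100110100010
Gen 13 (rule 210): 011010010101
Gen 14 (rule 184): 010101001010

Answer: 9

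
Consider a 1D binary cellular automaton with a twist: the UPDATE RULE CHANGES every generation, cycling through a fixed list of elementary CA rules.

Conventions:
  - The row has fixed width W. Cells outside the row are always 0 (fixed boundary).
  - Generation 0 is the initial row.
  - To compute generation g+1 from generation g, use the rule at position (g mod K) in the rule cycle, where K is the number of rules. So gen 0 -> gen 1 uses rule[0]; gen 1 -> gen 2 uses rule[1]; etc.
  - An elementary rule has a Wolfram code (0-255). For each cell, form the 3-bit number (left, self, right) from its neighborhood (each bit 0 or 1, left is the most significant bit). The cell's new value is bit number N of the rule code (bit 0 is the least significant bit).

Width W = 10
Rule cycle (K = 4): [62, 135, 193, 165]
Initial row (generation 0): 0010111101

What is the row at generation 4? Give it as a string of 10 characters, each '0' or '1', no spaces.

Gen 0: 0010111101
Gen 1 (rule 62): 0111100011
Gen 2 (rule 135): 1011001100
Gen 3 (rule 193): 0001000101
Gen 4 (rule 165): 1101010111

Answer: 1101010111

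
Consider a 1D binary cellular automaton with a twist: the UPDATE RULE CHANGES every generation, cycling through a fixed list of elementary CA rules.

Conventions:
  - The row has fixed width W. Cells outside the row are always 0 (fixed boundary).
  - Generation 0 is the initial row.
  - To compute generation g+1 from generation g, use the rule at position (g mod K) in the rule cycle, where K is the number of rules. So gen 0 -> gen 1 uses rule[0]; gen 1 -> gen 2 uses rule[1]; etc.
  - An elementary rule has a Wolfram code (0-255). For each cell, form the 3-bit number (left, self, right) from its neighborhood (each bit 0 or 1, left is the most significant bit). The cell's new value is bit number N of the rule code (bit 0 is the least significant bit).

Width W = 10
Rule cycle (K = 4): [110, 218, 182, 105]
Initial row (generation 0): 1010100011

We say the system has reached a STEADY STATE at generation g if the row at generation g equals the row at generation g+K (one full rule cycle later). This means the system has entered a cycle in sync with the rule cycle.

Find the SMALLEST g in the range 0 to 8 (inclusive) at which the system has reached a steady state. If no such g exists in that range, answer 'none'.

Gen 0: 1010100011
Gen 1 (rule 110): 1111100111
Gen 2 (rule 218): 1111111111
Gen 3 (rule 182): 0111111110
Gen 4 (rule 105): 0100000010
Gen 5 (rule 110): 1100000110
Gen 6 (rule 218): 1110001111
Gen 7 (rule 182): 0101010110
Gen 8 (rule 105): 0010101110
Gen 9 (rule 110): 0111111010
Gen 10 (rule 218): 1111111001
Gen 11 (rule 182): 0111110111
Gen 12 (rule 105): 0100011101

Answer: none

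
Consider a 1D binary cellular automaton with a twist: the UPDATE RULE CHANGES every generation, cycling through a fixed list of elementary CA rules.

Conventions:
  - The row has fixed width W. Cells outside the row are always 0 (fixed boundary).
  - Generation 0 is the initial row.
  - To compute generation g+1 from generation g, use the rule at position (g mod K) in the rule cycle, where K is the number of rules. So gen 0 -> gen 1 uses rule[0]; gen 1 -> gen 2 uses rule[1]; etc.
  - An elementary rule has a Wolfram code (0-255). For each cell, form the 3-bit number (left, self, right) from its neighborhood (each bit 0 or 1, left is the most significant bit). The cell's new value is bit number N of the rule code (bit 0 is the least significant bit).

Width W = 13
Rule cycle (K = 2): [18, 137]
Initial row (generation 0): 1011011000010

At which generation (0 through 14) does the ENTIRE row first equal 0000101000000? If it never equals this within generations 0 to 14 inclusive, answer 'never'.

Gen 0: 1011011000010
Gen 1 (rule 18): 0000000100101
Gen 2 (rule 137): 1111110000000
Gen 3 (rule 18): 0000001000000
Gen 4 (rule 137): 1111100011111
Gen 5 (rule 18): 0000010100000
Gen 6 (rule 137): 1111000001111
Gen 7 (rule 18): 0000100010000
Gen 8 (rule 137): 1110001000111
Gen 9 (rule 18): 0001010101000
Gen 10 (rule 137): 1100000000011
Gen 11 (rule 18): 0010000000100
Gen 12 (rule 137): 1000111110001
Gen 13 (rule 18): 0101000001010
Gen 14 (rule 137): 0000011100000

Answer: never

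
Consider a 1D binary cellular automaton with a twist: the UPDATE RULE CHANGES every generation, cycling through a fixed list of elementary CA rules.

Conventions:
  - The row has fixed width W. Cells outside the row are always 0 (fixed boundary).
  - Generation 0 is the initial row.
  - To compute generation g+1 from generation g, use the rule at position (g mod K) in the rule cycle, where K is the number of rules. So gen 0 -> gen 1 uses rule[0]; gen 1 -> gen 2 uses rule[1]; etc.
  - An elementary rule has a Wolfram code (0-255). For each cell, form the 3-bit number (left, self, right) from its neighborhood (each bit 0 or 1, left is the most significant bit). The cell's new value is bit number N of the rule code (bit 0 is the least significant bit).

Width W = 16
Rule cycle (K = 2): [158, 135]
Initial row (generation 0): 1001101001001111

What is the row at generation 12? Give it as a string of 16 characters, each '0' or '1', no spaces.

Gen 0: 1001101001001111
Gen 1 (rule 158): 1111001111111110
Gen 2 (rule 135): 0110010111111100
Gen 3 (rule 158): 1101110111111010
Gen 4 (rule 135): 0000100011110010
Gen 5 (rule 158): 0001110111101111
Gen 6 (rule 135): 1110100011000110
Gen 7 (rule 158): 1100110110101101
Gen 8 (rule 135): 0001000000100001
Gen 9 (rule 158): 0011100001110011
Gen 10 (rule 135): 1101001110100100
Gen 11 (rule 158): 1001111100111110
Gen 12 (rule 135): 1010111001011100

Answer: 1010111001011100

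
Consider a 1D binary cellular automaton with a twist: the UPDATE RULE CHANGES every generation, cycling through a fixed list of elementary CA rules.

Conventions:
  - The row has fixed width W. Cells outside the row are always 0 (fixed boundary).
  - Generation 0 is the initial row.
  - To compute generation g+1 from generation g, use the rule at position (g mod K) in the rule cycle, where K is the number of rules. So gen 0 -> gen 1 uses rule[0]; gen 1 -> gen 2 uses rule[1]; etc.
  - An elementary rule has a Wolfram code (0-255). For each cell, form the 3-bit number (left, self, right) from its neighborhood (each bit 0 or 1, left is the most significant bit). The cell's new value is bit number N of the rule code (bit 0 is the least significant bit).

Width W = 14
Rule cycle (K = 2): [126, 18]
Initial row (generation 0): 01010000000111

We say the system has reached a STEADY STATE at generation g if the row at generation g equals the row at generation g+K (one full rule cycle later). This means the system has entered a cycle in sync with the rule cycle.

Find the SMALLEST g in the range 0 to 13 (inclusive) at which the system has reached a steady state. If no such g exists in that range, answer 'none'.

Answer: 8

Derivation:
Gen 0: 01010000000111
Gen 1 (rule 126): 11111000001101
Gen 2 (rule 18): 00000100010000
Gen 3 (rule 126): 00001110111000
Gen 4 (rule 18): 00010000000100
Gen 5 (rule 126): 00111000001110
Gen 6 (rule 18): 01000100010001
Gen 7 (rule 126): 11101110111011
Gen 8 (rule 18): 00000000000000
Gen 9 (rule 126): 00000000000000
Gen 10 (rule 18): 00000000000000
Gen 11 (rule 126): 00000000000000
Gen 12 (rule 18): 00000000000000
Gen 13 (rule 126): 00000000000000
Gen 14 (rule 18): 00000000000000
Gen 15 (rule 126): 00000000000000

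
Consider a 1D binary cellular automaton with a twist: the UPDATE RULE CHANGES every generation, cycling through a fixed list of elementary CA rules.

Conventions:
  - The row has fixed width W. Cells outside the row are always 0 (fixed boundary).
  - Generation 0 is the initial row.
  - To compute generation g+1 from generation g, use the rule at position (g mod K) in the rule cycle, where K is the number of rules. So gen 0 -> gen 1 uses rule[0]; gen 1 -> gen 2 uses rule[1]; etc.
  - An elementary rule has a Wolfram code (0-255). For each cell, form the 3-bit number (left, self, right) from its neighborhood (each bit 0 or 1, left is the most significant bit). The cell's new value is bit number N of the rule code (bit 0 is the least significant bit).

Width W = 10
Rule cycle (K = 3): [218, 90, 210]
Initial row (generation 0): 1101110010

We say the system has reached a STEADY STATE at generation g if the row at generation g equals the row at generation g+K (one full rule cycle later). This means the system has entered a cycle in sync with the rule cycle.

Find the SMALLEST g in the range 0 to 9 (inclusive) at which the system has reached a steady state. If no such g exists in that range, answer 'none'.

Answer: none

Derivation:
Gen 0: 1101110010
Gen 1 (rule 218): 1101111101
Gen 2 (rule 90): 1101000100
Gen 3 (rule 210): 0100101010
Gen 4 (rule 218): 1011000001
Gen 5 (rule 90): 0011100010
Gen 6 (rule 210): 0101110101
Gen 7 (rule 218): 1001110000
Gen 8 (rule 90): 0111011000
Gen 9 (rule 210): 1011001100
Gen 10 (rule 218): 0011111110
Gen 11 (rule 90): 0110000011
Gen 12 (rule 210): 1011000101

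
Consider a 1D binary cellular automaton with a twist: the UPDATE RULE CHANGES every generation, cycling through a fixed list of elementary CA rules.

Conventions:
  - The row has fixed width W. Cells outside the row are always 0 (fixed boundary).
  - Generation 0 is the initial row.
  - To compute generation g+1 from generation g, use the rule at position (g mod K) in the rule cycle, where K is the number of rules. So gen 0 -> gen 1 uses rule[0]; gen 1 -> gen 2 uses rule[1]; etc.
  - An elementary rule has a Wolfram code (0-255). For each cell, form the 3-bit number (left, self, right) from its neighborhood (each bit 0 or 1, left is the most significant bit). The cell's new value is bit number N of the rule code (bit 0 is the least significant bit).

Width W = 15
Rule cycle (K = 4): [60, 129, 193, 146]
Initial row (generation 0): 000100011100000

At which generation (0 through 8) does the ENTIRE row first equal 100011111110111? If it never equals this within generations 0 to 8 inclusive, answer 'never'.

Answer: never

Derivation:
Gen 0: 000100011100000
Gen 1 (rule 60): 000110010010000
Gen 2 (rule 129): 110000000000111
Gen 3 (rule 193): 010111111110011
Gen 4 (rule 146): 100011111101100
Gen 5 (rule 60): 110010000011010
Gen 6 (rule 129): 000000111000000
Gen 7 (rule 193): 111110011011111
Gen 8 (rule 146): 011101100001110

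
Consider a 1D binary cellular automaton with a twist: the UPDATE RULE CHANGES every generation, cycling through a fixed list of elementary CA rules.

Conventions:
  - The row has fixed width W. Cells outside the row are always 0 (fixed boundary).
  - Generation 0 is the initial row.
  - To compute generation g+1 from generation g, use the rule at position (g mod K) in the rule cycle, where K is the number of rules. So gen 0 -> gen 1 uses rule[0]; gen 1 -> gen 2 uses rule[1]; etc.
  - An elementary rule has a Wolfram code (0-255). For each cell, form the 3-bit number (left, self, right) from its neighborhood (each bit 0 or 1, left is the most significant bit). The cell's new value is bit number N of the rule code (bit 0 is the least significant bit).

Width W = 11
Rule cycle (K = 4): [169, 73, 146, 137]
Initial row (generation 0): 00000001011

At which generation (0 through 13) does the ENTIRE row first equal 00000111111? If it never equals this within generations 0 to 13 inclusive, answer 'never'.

Gen 0: 00000001011
Gen 1 (rule 169): 11111100110
Gen 2 (rule 73): 10000100110
Gen 3 (rule 146): 01001011001
Gen 4 (rule 137): 00000010000
Gen 5 (rule 169): 11111000111
Gen 6 (rule 73): 10001010101
Gen 7 (rule 146): 01010000000
Gen 8 (rule 137): 00000111111
Gen 9 (rule 169): 11110111110
Gen 10 (rule 73): 10010100010
Gen 11 (rule 146): 01100010101
Gen 12 (rule 137): 01001000000
Gen 13 (rule 169): 00000011111

Answer: 8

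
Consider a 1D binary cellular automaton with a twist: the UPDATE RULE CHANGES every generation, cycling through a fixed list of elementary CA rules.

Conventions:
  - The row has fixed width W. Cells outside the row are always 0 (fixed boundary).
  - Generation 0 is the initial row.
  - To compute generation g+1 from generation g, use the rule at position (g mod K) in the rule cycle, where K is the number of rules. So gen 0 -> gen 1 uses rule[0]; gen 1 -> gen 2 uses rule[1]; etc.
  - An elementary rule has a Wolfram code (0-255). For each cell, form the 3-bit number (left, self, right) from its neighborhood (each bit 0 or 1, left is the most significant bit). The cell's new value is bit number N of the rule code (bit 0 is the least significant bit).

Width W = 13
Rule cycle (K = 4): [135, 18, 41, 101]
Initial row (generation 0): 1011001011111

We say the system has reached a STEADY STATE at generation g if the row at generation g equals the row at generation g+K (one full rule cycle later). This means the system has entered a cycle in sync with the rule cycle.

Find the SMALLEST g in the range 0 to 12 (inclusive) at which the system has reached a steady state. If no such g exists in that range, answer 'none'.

Gen 0: 1011001011111
Gen 1 (rule 135): 1000011001110
Gen 2 (rule 18): 0100100110001
Gen 3 (rule 41): 0000000100100
Gen 4 (rule 101): 1111110100101
Gen 5 (rule 135): 0111100101101
Gen 6 (rule 18): 1000011000000
Gen 7 (rule 41): 0011010011111
Gen 8 (rule 101): 1001110000001
Gen 9 (rule 135): 1010100111111
Gen 10 (rule 18): 0000011000000
Gen 11 (rule 41): 1111010011111
Gen 12 (rule 101): 0001110000001
Gen 13 (rule 135): 1110100111111
Gen 14 (rule 18): 0000011000000
Gen 15 (rule 41): 1111010011111
Gen 16 (rule 101): 0001110000001

Answer: 10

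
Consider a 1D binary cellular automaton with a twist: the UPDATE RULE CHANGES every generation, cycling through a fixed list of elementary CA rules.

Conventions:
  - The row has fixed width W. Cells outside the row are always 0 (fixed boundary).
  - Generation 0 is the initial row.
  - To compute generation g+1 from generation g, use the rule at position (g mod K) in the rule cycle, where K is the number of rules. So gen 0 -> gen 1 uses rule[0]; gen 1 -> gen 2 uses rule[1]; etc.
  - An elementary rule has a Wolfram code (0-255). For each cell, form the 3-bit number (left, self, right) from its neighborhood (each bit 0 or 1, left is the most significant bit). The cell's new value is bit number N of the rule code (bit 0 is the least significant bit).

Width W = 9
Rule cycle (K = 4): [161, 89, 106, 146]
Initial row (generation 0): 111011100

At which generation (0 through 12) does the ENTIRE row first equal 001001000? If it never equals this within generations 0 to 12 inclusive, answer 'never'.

Gen 0: 111011100
Gen 1 (rule 161): 010101001
Gen 2 (rule 89): 000000100
Gen 3 (rule 106): 000001000
Gen 4 (rule 146): 000010100
Gen 5 (rule 161): 111001001
Gen 6 (rule 89): 101100100
Gen 7 (rule 106): 011101000
Gen 8 (rule 146): 101000100
Gen 9 (rule 161): 010010001
Gen 10 (rule 89): 001001100
Gen 11 (rule 106): 010011100
Gen 12 (rule 146): 101101010

Answer: never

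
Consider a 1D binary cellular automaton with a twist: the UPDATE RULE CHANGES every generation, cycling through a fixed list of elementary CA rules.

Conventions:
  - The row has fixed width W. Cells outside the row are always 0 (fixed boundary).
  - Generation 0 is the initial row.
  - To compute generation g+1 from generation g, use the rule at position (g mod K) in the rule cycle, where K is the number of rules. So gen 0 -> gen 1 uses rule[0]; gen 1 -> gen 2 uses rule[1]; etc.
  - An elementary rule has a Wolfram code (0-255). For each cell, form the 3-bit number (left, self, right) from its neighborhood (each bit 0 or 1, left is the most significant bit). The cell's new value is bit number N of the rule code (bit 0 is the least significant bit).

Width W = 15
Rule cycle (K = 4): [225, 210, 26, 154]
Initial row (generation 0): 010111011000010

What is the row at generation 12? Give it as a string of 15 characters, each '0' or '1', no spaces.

Answer: 010110001000101

Derivation:
Gen 0: 010111011000010
Gen 1 (rule 225): 001011101011000
Gen 2 (rule 210): 010001100001100
Gen 3 (rule 26): 101011010011010
Gen 4 (rule 154): 000010001110001
Gen 5 (rule 225): 111000100110100
Gen 6 (rule 210): 011101011010010
Gen 7 (rule 26): 110000010001101
Gen 8 (rule 154): 101000101011000
Gen 9 (rule 225): 010010010101011
Gen 10 (rule 210): 101101100000001
Gen 11 (rule 26): 001001010000010
Gen 12 (rule 154): 010110001000101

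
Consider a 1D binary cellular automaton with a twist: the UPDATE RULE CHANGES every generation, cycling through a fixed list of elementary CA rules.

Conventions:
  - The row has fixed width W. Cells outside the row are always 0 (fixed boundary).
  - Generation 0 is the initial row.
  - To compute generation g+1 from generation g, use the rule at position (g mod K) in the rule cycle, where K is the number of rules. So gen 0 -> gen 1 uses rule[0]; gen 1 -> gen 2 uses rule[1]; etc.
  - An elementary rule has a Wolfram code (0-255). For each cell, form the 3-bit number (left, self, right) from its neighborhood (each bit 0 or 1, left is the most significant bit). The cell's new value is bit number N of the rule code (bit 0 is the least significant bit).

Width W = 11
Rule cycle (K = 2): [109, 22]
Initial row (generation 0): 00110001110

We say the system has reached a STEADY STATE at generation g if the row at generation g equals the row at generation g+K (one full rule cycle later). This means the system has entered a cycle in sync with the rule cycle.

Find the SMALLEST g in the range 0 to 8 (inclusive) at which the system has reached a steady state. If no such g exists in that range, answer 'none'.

Gen 0: 00110001110
Gen 1 (rule 109): 10110101010
Gen 2 (rule 22): 10000101011
Gen 3 (rule 109): 10110111111
Gen 4 (rule 22): 10000000000
Gen 5 (rule 109): 10111111111
Gen 6 (rule 22): 10000000000
Gen 7 (rule 109): 10111111111
Gen 8 (rule 22): 10000000000
Gen 9 (rule 109): 10111111111
Gen 10 (rule 22): 10000000000

Answer: 4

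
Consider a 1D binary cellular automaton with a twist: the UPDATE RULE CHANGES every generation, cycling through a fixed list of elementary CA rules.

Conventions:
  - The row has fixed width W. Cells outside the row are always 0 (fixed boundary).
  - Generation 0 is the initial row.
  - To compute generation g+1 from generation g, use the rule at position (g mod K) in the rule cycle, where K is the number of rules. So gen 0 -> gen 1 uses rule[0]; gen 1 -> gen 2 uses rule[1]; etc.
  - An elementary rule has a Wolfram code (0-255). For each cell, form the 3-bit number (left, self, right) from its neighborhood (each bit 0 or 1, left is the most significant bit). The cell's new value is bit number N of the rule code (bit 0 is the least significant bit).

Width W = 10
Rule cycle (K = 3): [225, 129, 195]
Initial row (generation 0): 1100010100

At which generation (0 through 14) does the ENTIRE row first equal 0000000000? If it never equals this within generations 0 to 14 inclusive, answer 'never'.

Answer: 2

Derivation:
Gen 0: 1100010100
Gen 1 (rule 225): 0101001001
Gen 2 (rule 129): 0000000000
Gen 3 (rule 195): 1111111111
Gen 4 (rule 225): 0111111111
Gen 5 (rule 129): 0011111110
Gen 6 (rule 195): 1101111110
Gen 7 (rule 225): 0110111110
Gen 8 (rule 129): 0000011100
Gen 9 (rule 195): 1111101101
Gen 10 (rule 225): 0111110110
Gen 11 (rule 129): 0011100000
Gen 12 (rule 195): 1101101111
Gen 13 (rule 225): 0110110111
Gen 14 (rule 129): 0000000010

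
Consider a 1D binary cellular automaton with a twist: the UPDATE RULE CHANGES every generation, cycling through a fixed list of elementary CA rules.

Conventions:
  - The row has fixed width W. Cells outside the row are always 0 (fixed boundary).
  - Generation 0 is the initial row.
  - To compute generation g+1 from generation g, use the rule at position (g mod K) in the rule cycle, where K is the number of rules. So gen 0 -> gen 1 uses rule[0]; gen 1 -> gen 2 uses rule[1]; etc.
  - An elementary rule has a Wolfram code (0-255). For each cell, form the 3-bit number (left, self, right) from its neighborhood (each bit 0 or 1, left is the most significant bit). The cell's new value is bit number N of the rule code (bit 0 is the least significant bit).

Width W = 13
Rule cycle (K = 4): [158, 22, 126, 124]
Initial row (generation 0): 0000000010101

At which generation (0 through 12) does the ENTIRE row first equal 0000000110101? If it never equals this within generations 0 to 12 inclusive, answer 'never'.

Gen 0: 0000000010101
Gen 1 (rule 158): 0000000110101
Gen 2 (rule 22): 0000001000101
Gen 3 (rule 126): 0000011101111
Gen 4 (rule 124): 0000010111001
Gen 5 (rule 158): 0000110110111
Gen 6 (rule 22): 0001000000000
Gen 7 (rule 126): 0011100000000
Gen 8 (rule 124): 0010110000000
Gen 9 (rule 158): 0110101000000
Gen 10 (rule 22): 1000101100000
Gen 11 (rule 126): 1101111110000
Gen 12 (rule 124): 1111000011000

Answer: 1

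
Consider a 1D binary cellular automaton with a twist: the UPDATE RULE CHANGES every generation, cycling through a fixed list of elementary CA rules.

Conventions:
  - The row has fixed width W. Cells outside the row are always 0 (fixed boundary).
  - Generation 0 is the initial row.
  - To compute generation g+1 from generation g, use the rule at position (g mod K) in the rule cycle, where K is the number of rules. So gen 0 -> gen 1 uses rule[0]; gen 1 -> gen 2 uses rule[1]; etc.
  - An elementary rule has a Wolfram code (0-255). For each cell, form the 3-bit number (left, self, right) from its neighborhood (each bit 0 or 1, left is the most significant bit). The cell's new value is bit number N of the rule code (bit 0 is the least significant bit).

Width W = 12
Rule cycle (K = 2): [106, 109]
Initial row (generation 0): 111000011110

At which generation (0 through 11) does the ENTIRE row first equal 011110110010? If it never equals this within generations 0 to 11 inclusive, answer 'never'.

Answer: 7

Derivation:
Gen 0: 111000011110
Gen 1 (rule 106): 101000110010
Gen 2 (rule 109): 111010110010
Gen 3 (rule 106): 101101110100
Gen 4 (rule 109): 111111011101
Gen 5 (rule 106): 100001110110
Gen 6 (rule 109): 101101011110
Gen 7 (rule 106): 011110110010
Gen 8 (rule 109): 010011110010
Gen 9 (rule 106): 100110010100
Gen 10 (rule 109): 100110011101
Gen 11 (rule 106): 001110110110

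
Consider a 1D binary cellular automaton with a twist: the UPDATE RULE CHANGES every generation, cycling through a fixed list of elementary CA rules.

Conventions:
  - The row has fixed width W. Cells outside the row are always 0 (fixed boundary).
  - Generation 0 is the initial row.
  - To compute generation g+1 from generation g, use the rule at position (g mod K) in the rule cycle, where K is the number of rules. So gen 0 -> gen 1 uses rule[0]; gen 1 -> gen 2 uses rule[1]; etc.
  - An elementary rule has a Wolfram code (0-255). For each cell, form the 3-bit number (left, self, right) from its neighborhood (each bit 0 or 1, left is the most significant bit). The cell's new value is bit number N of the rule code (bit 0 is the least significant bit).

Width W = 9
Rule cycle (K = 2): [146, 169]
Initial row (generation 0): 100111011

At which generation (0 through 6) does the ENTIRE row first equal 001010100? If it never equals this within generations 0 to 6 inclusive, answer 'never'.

Gen 0: 100111011
Gen 1 (rule 146): 011010000
Gen 2 (rule 169): 010100111
Gen 3 (rule 146): 100011010
Gen 4 (rule 169): 001010100
Gen 5 (rule 146): 010000010
Gen 6 (rule 169): 000111000

Answer: 4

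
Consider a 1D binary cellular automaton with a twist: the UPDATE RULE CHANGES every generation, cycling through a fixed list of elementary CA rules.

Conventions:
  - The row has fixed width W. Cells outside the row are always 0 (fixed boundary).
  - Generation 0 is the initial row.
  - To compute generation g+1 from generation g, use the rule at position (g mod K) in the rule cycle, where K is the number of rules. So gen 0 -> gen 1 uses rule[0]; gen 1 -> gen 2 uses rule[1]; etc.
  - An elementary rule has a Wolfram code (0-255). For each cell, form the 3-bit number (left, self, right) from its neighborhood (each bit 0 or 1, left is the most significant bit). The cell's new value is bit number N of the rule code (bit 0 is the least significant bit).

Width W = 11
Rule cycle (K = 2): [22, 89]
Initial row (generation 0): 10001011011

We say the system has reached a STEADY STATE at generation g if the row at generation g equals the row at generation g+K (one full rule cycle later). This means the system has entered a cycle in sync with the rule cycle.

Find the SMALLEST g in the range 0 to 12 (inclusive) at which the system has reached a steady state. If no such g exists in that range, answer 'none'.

Gen 0: 10001011011
Gen 1 (rule 22): 11011000000
Gen 2 (rule 89): 11011111111
Gen 3 (rule 22): 00000000000
Gen 4 (rule 89): 11111111111
Gen 5 (rule 22): 00000000000
Gen 6 (rule 89): 11111111111
Gen 7 (rule 22): 00000000000
Gen 8 (rule 89): 11111111111
Gen 9 (rule 22): 00000000000
Gen 10 (rule 89): 11111111111
Gen 11 (rule 22): 00000000000
Gen 12 (rule 89): 11111111111
Gen 13 (rule 22): 00000000000
Gen 14 (rule 89): 11111111111

Answer: 3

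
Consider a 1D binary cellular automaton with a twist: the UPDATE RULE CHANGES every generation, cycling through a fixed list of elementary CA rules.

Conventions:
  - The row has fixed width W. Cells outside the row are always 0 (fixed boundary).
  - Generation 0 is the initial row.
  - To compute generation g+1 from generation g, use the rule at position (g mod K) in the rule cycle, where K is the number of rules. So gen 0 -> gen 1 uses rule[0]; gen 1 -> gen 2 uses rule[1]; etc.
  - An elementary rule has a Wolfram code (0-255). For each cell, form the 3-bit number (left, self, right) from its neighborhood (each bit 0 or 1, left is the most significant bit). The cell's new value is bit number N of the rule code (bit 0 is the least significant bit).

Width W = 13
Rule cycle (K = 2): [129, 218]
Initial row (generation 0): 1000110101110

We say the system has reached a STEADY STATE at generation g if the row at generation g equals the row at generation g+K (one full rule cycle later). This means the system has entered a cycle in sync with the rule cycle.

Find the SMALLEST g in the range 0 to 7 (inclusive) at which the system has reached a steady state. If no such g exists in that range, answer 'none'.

Gen 0: 1000110101110
Gen 1 (rule 129): 0010000000100
Gen 2 (rule 218): 0101000001010
Gen 3 (rule 129): 0000011100000
Gen 4 (rule 218): 0000111110000
Gen 5 (rule 129): 1110011100111
Gen 6 (rule 218): 1111111111111
Gen 7 (rule 129): 0111111111110
Gen 8 (rule 218): 1111111111111
Gen 9 (rule 129): 0111111111110

Answer: 6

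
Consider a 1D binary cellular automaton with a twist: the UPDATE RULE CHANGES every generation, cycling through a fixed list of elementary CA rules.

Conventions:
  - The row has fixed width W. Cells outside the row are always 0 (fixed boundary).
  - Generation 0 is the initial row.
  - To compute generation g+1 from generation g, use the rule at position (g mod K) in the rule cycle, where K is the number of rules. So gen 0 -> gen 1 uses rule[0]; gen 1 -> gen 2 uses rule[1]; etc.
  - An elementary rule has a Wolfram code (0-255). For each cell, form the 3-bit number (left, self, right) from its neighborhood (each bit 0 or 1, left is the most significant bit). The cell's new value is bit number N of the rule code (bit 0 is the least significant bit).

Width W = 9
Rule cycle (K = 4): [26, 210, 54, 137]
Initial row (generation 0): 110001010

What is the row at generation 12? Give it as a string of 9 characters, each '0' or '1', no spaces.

Answer: 110010110

Derivation:
Gen 0: 110001010
Gen 1 (rule 26): 101010001
Gen 2 (rule 210): 000001010
Gen 3 (rule 54): 000011111
Gen 4 (rule 137): 111011110
Gen 5 (rule 26): 100010001
Gen 6 (rule 210): 010101010
Gen 7 (rule 54): 111111111
Gen 8 (rule 137): 111111110
Gen 9 (rule 26): 100000001
Gen 10 (rule 210): 010000010
Gen 11 (rule 54): 111000111
Gen 12 (rule 137): 110010110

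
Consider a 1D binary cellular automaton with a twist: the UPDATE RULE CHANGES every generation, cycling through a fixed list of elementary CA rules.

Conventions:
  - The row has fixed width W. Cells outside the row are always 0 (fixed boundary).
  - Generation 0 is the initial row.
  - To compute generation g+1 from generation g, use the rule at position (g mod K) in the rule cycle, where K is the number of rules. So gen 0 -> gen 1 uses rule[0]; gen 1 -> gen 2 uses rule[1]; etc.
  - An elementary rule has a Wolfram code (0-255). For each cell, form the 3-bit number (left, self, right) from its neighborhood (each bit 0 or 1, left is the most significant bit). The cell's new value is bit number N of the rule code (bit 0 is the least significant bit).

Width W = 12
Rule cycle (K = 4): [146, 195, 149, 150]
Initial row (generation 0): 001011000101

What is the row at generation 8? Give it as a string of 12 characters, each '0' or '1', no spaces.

Answer: 011100110100

Derivation:
Gen 0: 001011000101
Gen 1 (rule 146): 010000101000
Gen 2 (rule 195): 100111000011
Gen 3 (rule 149): 110010111000
Gen 4 (rule 150): 001110010100
Gen 5 (rule 146): 010101100010
Gen 6 (rule 195): 100000101100
Gen 7 (rule 149): 111110100011
Gen 8 (rule 150): 011100110100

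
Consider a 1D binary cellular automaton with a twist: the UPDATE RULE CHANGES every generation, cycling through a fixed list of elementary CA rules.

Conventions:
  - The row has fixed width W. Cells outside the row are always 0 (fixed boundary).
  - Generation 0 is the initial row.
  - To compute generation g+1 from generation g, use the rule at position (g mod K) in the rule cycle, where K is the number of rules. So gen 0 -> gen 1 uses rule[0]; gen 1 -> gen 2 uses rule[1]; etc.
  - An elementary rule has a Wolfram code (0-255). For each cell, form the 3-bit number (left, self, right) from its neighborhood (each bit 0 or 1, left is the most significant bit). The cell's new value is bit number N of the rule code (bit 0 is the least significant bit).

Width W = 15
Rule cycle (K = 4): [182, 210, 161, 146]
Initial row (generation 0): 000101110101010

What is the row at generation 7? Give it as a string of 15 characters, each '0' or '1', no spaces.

Answer: 001111111010010

Derivation:
Gen 0: 000101110101010
Gen 1 (rule 182): 001110101111111
Gen 2 (rule 210): 010110000111111
Gen 3 (rule 161): 001000110011110
Gen 4 (rule 146): 010101001101101
Gen 5 (rule 182): 111111110010011
Gen 6 (rule 210): 011111111101101
Gen 7 (rule 161): 001111111010010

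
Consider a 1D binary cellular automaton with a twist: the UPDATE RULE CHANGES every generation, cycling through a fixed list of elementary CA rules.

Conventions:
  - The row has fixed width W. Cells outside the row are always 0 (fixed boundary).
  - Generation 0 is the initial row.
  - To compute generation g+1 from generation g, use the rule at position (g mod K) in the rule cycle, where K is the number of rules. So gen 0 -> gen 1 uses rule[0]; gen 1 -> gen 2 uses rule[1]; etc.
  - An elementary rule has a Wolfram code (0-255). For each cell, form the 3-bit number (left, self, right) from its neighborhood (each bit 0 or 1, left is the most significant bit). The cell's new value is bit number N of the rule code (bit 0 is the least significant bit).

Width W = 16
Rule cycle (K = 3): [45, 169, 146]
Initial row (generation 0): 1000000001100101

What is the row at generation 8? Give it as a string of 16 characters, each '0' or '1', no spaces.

Gen 0: 1000000001100101
Gen 1 (rule 45): 1011111101000111
Gen 2 (rule 169): 0111111010010110
Gen 3 (rule 146): 1011110001100001
Gen 4 (rule 45): 1110000101001101
Gen 5 (rule 169): 1100110010001010
Gen 6 (rule 146): 0011001101010001
Gen 7 (rule 45): 1010001011110101
Gen 8 (rule 169): 0100100111101010

Answer: 0100100111101010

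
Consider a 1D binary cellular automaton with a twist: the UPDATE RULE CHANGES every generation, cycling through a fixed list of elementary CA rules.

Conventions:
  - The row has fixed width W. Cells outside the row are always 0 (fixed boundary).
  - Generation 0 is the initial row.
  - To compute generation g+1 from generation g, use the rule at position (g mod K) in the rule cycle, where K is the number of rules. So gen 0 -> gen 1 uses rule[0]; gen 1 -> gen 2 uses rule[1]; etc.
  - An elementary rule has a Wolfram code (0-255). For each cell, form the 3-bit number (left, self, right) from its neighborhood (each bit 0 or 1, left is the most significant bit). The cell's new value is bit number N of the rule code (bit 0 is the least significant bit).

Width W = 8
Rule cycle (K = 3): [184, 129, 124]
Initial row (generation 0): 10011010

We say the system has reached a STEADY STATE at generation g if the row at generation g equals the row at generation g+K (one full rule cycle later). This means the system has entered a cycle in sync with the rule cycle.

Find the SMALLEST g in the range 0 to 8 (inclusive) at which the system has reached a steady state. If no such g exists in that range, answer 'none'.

Gen 0: 10011010
Gen 1 (rule 184): 01010101
Gen 2 (rule 129): 00000000
Gen 3 (rule 124): 00000000
Gen 4 (rule 184): 00000000
Gen 5 (rule 129): 11111111
Gen 6 (rule 124): 10000001
Gen 7 (rule 184): 01000000
Gen 8 (rule 129): 00011111
Gen 9 (rule 124): 00010001
Gen 10 (rule 184): 00001000
Gen 11 (rule 129): 11100011

Answer: none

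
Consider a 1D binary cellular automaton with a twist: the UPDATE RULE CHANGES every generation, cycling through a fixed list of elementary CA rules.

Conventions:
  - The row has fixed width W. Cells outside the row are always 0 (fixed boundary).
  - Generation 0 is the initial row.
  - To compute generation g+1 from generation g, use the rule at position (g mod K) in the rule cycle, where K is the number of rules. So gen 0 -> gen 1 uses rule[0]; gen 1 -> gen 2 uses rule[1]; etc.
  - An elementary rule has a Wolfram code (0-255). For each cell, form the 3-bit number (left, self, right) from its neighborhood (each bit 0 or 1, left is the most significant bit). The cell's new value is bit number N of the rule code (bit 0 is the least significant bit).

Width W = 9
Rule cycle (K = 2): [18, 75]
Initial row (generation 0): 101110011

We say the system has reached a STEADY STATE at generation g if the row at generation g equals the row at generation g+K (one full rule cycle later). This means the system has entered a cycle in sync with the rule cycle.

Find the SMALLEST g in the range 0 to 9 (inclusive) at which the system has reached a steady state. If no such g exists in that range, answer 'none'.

Gen 0: 101110011
Gen 1 (rule 18): 000001100
Gen 2 (rule 75): 111111101
Gen 3 (rule 18): 000000000
Gen 4 (rule 75): 111111111
Gen 5 (rule 18): 000000000
Gen 6 (rule 75): 111111111
Gen 7 (rule 18): 000000000
Gen 8 (rule 75): 111111111
Gen 9 (rule 18): 000000000
Gen 10 (rule 75): 111111111
Gen 11 (rule 18): 000000000

Answer: 3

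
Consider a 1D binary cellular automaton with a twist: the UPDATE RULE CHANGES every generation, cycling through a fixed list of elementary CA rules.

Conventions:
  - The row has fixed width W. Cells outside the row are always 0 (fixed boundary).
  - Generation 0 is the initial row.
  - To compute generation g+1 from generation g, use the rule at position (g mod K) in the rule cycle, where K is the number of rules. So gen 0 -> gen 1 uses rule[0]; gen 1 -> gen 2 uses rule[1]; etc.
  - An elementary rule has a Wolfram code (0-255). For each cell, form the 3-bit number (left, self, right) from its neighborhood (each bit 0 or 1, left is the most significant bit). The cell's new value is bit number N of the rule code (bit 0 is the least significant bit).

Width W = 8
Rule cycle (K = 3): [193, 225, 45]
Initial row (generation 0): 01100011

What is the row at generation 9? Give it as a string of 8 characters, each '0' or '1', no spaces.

Gen 0: 01100011
Gen 1 (rule 193): 00101001
Gen 2 (rule 225): 10010000
Gen 3 (rule 45): 10010111
Gen 4 (rule 193): 00000011
Gen 5 (rule 225): 11111001
Gen 6 (rule 45): 10000001
Gen 7 (rule 193): 00111100
Gen 8 (rule 225): 10011101
Gen 9 (rule 45): 10010011

Answer: 10010011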